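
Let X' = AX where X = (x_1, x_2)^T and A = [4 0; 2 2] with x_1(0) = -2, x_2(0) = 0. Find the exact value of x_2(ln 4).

A = [[4,0],[2,2]]; eigenvalues λ = 4, 2.
Eigenvectors: (1,1) for λ=4, (0,-1) for λ=2.
From the initial condition, c_1 = -2, c_2 = -2.
x_2(ln 4) = (-2)(4^4)(1) + (-2)(4^2)(-1) = -480.

-480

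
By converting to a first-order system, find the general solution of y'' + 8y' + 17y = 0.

y(t) = K_1e^(-4t)cos(t) + K_2e^(-4t)sin(t)

Let x_1 = y, x_2 = y'. Then x_1' = x_2 and x_2' = -17x_1 - 8x_2.
A = [[0,1],[-17,-8]]; det(A-λI) = λ^2 + 8λ + 17.
Eigenvalues λ = -4 ± i.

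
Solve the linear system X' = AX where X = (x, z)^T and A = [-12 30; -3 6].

x(t) = c_1e^(-3t)sin(3t) + 3c_1e^(-3t)cos(3t) + 3c_2e^(-3t)sin(3t) - c_2e^(-3t)cos(3t), z(t) = c_1e^(-3t)cos(3t) + c_2e^(-3t)sin(3t)

Coefficient matrix A = [[-12, 30], [-3, 6]].
Characteristic polynomial det(A - λI) = λ^2 + 6λ + 18 = 0.
Eigenvalues λ = -3 ± 3i (complex conjugate pair).
For λ=-3+3i: an eigenvector is (3,1) - i(1,0) = (3 - i, 1).
A real fundamental pair from Re and Im of e^((-3+3i)t)v: X_1 = e^(-3t)(cos(3t)·(3,1) + sin(3t)·(1,0)), X_2 = e^(-3t)(sin(3t)·(3,1) - cos(3t)·(1,0)).
General solution: c_1X_1 + c_2X_2.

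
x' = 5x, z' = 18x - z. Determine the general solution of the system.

x(t) = -c_2e^(5t), z(t) = c_1e^(-t) - 3c_2e^(5t)

Coefficient matrix A = [[5, 0], [18, -1]].
Characteristic polynomial det(A - λI) = λ^2 - 4λ - 5 = 0.
Eigenvalues λ = -1, 5.
For λ=-1: (A-λI) row 1 is [6, 0], so an eigenvector is (0, 1).
For λ=5: (A-λI) row 2 is [18, -6], so an eigenvector is (-1, -3).
General solution: c_1e^(-t)(0,1) + c_2e^(5t)(-1,-3).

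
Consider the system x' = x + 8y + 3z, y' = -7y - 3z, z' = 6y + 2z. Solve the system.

x(t) = C_1e^(t) - C_2e^(-t) - C_3e^(-4t), y(t) = C_2e^(-t) + C_3e^(-4t), z(t) = -2C_2e^(-t) - C_3e^(-4t)

Coefficient matrix A = [[1, 8, 3], [0, -7, -3], [0, 6, 2]].
det(A - λI) = 0 gives eigenvalues λ = 1, -1, -4.
For λ=1: eigenvector (1,0,0).
For λ=-1: eigenvector (-1,1,-2).
For λ=-4: eigenvector (-1,1,-1).
General solution: C_1e^(t)(1,0,0) + C_2e^(-t)(-1,1,-2) + C_3e^(-4t)(-1,1,-1).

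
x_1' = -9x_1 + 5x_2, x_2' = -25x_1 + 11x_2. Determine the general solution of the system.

x_1(t) = C_1e^(t)cos(5t) + C_2e^(t)sin(5t), x_2(t) = -C_1e^(t)sin(5t) + 2C_1e^(t)cos(5t) + 2C_2e^(t)sin(5t) + C_2e^(t)cos(5t)

Coefficient matrix A = [[-9, 5], [-25, 11]].
Characteristic polynomial det(A - λI) = λ^2 - 2λ + 26 = 0.
Eigenvalues λ = 1 ± 5i (complex conjugate pair).
For λ=1+5i: an eigenvector is (1,2) - i(0,-1) = (1, 2 + i).
A real fundamental pair from Re and Im of e^((1+5i)t)v: X_1 = e^(t)(cos(5t)·(1,2) + sin(5t)·(0,-1)), X_2 = e^(t)(sin(5t)·(1,2) - cos(5t)·(0,-1)).
General solution: C_1X_1 + C_2X_2.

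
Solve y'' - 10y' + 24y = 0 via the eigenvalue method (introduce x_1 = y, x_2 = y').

y(t) = c_1e^(6t) + c_2e^(4t)

Let x_1 = y, x_2 = y'. Then x_1' = x_2 and x_2' = -24x_1 + 10x_2.
A = [[0,1],[-24,10]]; det(A-λI) = λ^2 - 10λ + 24.
Eigenvalues λ = 6, 4 with eigenvectors (1,6), (1,4).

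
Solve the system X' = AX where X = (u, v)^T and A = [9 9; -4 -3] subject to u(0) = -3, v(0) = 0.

u(t) = -18te^(3t) - 3e^(3t), v(t) = 12te^(3t)

Coefficient matrix A = [[9, 9], [-4, -3]].
Characteristic polynomial det(A - λI) = λ^2 - 6λ + 9 = 0.
Single eigenvalue λ = 3 with algebraic multiplicity 2.
Eigenvector v = (3,-2); generalized eigenvector w with (A-λI)w=v is (2,-1).
General solution: e^(3t)[C_1·v + C_2·(t·v + w)].
Applying u(0)=-3, v(0)=0 gives C_1=3, C_2=-6.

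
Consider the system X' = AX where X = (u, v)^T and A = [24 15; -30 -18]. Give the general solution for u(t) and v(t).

Coefficient matrix A = [[24, 15], [-30, -18]].
Characteristic polynomial det(A - λI) = λ^2 - 6λ + 18 = 0.
Eigenvalues λ = 3 ± 3i (complex conjugate pair).
For λ=3+3i: an eigenvector is (1,-1) - i(2,-3) = (1 - 2i, -1 + 3i).
A real fundamental pair from Re and Im of e^((3+3i)t)v: X_1 = e^(3t)(cos(3t)·(1,-1) + sin(3t)·(2,-3)), X_2 = e^(3t)(sin(3t)·(1,-1) - cos(3t)·(2,-3)).
General solution: c_1X_1 + c_2X_2.

u(t) = 2c_1e^(3t)sin(3t) + c_1e^(3t)cos(3t) + c_2e^(3t)sin(3t) - 2c_2e^(3t)cos(3t), v(t) = -3c_1e^(3t)sin(3t) - c_1e^(3t)cos(3t) - c_2e^(3t)sin(3t) + 3c_2e^(3t)cos(3t)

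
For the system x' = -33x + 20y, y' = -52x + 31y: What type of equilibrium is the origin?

stable spiral

A = [[-33,20],[-52,31]]; det(A-λI) = λ^2 + 2λ + 17.
λ = -1 ± 4i: negative real part.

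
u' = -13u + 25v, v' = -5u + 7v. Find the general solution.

Coefficient matrix A = [[-13, 25], [-5, 7]].
Characteristic polynomial det(A - λI) = λ^2 + 6λ + 34 = 0.
Eigenvalues λ = -3 ± 5i (complex conjugate pair).
For λ=-3+5i: an eigenvector is (1,0) - i(-2,-1) = (1 + 2i, 0 + i).
A real fundamental pair from Re and Im of e^((-3+5i)t)v: X_1 = e^(-3t)(cos(5t)·(1,0) + sin(5t)·(-2,-1)), X_2 = e^(-3t)(sin(5t)·(1,0) - cos(5t)·(-2,-1)).
General solution: C_1X_1 + C_2X_2.

u(t) = -2C_1e^(-3t)sin(5t) + C_1e^(-3t)cos(5t) + C_2e^(-3t)sin(5t) + 2C_2e^(-3t)cos(5t), v(t) = -C_1e^(-3t)sin(5t) + C_2e^(-3t)cos(5t)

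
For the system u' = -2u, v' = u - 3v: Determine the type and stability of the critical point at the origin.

stable node

A = [[-2,0],[1,-3]]; det(A-λI) = λ^2 + 5λ + 6.
λ = -3, -2: both negative.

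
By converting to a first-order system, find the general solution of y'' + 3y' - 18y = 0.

y(t) = C_1e^(-6t) + C_2e^(3t)

Let x_1 = y, x_2 = y'. Then x_1' = x_2 and x_2' = 18x_1 - 3x_2.
A = [[0,1],[18,-3]]; det(A-λI) = λ^2 + 3λ - 18.
Eigenvalues λ = -6, 3 with eigenvectors (1,-6), (1,3).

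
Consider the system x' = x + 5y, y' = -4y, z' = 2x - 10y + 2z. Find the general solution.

Coefficient matrix A = [[1, 5, 0], [0, -4, 0], [2, -10, 2]].
det(A - λI) = 0 gives eigenvalues λ = -4, 1, 2.
For λ=-4: eigenvector (1,-1,-2).
For λ=1: eigenvector (1,0,-2).
For λ=2: eigenvector (0,0,1).
General solution: K_1e^(-4t)(1,-1,-2) + K_2e^(t)(1,0,-2) + K_3e^(2t)(0,0,1).

x(t) = K_1e^(-4t) + K_2e^(t), y(t) = -K_1e^(-4t), z(t) = -2K_1e^(-4t) - 2K_2e^(t) + K_3e^(2t)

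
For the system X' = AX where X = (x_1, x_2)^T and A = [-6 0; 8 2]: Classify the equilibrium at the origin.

A = [[-6,0],[8,2]]; det(A-λI) = λ^2 + 4λ - 12.
λ = 2, -6: opposite signs.

saddle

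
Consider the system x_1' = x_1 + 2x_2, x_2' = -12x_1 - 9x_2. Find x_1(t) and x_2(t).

Coefficient matrix A = [[1, 2], [-12, -9]].
Characteristic polynomial det(A - λI) = λ^2 + 8λ + 15 = 0.
Eigenvalues λ = -3, -5.
For λ=-3: (A-λI) row 1 is [4, 2], so an eigenvector is (-1, 2).
For λ=-5: (A-λI) row 1 is [6, 2], so an eigenvector is (-1, 3).
General solution: c_1e^(-3t)(-1,2) + c_2e^(-5t)(-1,3).

x_1(t) = -c_1e^(-3t) - c_2e^(-5t), x_2(t) = 2c_1e^(-3t) + 3c_2e^(-5t)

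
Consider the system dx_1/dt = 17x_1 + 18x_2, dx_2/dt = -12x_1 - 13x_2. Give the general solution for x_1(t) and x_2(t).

Coefficient matrix A = [[17, 18], [-12, -13]].
Characteristic polynomial det(A - λI) = λ^2 - 4λ - 5 = 0.
Eigenvalues λ = -1, 5.
For λ=-1: (A-λI) row 1 is [18, 18], so an eigenvector is (1, -1).
For λ=5: (A-λI) row 1 is [12, 18], so an eigenvector is (3, -2).
General solution: c_1e^(-t)(1,-1) + c_2e^(5t)(3,-2).

x_1(t) = c_1e^(-t) + 3c_2e^(5t), x_2(t) = -c_1e^(-t) - 2c_2e^(5t)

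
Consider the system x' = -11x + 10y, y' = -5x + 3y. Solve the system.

Coefficient matrix A = [[-11, 10], [-5, 3]].
Characteristic polynomial det(A - λI) = λ^2 + 8λ + 17 = 0.
Eigenvalues λ = -4 ± i (complex conjugate pair).
For λ=-4+i: an eigenvector is (3,2) - i(-1,-1) = (3 + i, 2 + i).
A real fundamental pair from Re and Im of e^((-4+i)t)v: X_1 = e^(-4t)(cos(t)·(3,2) + sin(t)·(-1,-1)), X_2 = e^(-4t)(sin(t)·(3,2) - cos(t)·(-1,-1)).
General solution: c_1X_1 + c_2X_2.

x(t) = -c_1e^(-4t)sin(t) + 3c_1e^(-4t)cos(t) + 3c_2e^(-4t)sin(t) + c_2e^(-4t)cos(t), y(t) = -c_1e^(-4t)sin(t) + 2c_1e^(-4t)cos(t) + 2c_2e^(-4t)sin(t) + c_2e^(-4t)cos(t)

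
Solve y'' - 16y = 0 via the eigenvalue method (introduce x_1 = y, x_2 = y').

Let x_1 = y, x_2 = y'. Then x_1' = x_2 and x_2' = 16x_1.
A = [[0,1],[16,0]]; det(A-λI) = λ^2 - 16.
Eigenvalues λ = -4, 4 with eigenvectors (1,-4), (1,4).

y(t) = C_1e^(-4t) + C_2e^(4t)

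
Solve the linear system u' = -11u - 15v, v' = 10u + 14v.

Coefficient matrix A = [[-11, -15], [10, 14]].
Characteristic polynomial det(A - λI) = λ^2 - 3λ - 4 = 0.
Eigenvalues λ = 4, -1.
For λ=4: (A-λI) row 1 is [-15, -15], so an eigenvector is (1, -1).
For λ=-1: (A-λI) row 1 is [-10, -15], so an eigenvector is (-3, 2).
General solution: K_1e^(4t)(1,-1) + K_2e^(-t)(-3,2).

u(t) = K_1e^(4t) - 3K_2e^(-t), v(t) = -K_1e^(4t) + 2K_2e^(-t)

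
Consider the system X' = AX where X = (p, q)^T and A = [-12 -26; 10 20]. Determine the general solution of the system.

p(t) = 3C_1e^(4t)sin(2t) - 2C_1e^(4t)cos(2t) - 2C_2e^(4t)sin(2t) - 3C_2e^(4t)cos(2t), q(t) = -2C_1e^(4t)sin(2t) + C_1e^(4t)cos(2t) + C_2e^(4t)sin(2t) + 2C_2e^(4t)cos(2t)

Coefficient matrix A = [[-12, -26], [10, 20]].
Characteristic polynomial det(A - λI) = λ^2 - 8λ + 20 = 0.
Eigenvalues λ = 4 ± 2i (complex conjugate pair).
For λ=4+2i: an eigenvector is (-2,1) - i(3,-2) = (-2 - 3i, 1 + 2i).
A real fundamental pair from Re and Im of e^((4+2i)t)v: X_1 = e^(4t)(cos(2t)·(-2,1) + sin(2t)·(3,-2)), X_2 = e^(4t)(sin(2t)·(-2,1) - cos(2t)·(3,-2)).
General solution: C_1X_1 + C_2X_2.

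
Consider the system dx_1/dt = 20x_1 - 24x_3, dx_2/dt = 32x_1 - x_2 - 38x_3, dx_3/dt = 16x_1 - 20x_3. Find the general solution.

Coefficient matrix A = [[20, 0, -24], [32, -1, -38], [16, 0, -20]].
det(A - λI) = 0 gives eigenvalues λ = 4, -1, -4.
For λ=4: eigenvector (3,4,2).
For λ=-1: eigenvector (0,1,0).
For λ=-4: eigenvector (1,2,1).
General solution: K_1e^(4t)(3,4,2) + K_2e^(-t)(0,1,0) + K_3e^(-4t)(1,2,1).

x_1(t) = 3K_1e^(4t) + K_3e^(-4t), x_2(t) = 4K_1e^(4t) + K_2e^(-t) + 2K_3e^(-4t), x_3(t) = 2K_1e^(4t) + K_3e^(-4t)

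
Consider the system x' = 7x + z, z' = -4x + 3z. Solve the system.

Coefficient matrix A = [[7, 1], [-4, 3]].
Characteristic polynomial det(A - λI) = λ^2 - 10λ + 25 = 0.
Single eigenvalue λ = 5 with algebraic multiplicity 2.
Eigenvector v = (-1,2); generalized eigenvector w with (A-λI)w=v is (0,-1).
General solution: e^(5t)[c_1·v + c_2·(t·v + w)].

x(t) = -c_1e^(5t) - c_2te^(5t), z(t) = 2c_1e^(5t) + 2c_2te^(5t) - c_2e^(5t)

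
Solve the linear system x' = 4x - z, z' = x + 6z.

Coefficient matrix A = [[4, -1], [1, 6]].
Characteristic polynomial det(A - λI) = λ^2 - 10λ + 25 = 0.
Single eigenvalue λ = 5 with algebraic multiplicity 2.
Eigenvector v = (1,-1); generalized eigenvector w with (A-λI)w=v is (-1,0).
General solution: e^(5t)[c_1·v + c_2·(t·v + w)].

x(t) = c_1e^(5t) + c_2te^(5t) - c_2e^(5t), z(t) = -c_1e^(5t) - c_2te^(5t)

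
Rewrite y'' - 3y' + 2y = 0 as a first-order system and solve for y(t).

Let x_1 = y, x_2 = y'. Then x_1' = x_2 and x_2' = -2x_1 + 3x_2.
A = [[0,1],[-2,3]]; det(A-λI) = λ^2 - 3λ + 2.
Eigenvalues λ = 2, 1 with eigenvectors (1,2), (1,1).

y(t) = C_1e^(2t) + C_2e^(t)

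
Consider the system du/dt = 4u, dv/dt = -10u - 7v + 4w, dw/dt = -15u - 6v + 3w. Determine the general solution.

u(t) = c_1e^(4t), v(t) = -2c_1e^(4t) + c_2e^(-3t) + 2c_3e^(-t), w(t) = -3c_1e^(4t) + c_2e^(-3t) + 3c_3e^(-t)

Coefficient matrix A = [[4, 0, 0], [-10, -7, 4], [-15, -6, 3]].
det(A - λI) = 0 gives eigenvalues λ = 4, -3, -1.
For λ=4: eigenvector (1,-2,-3).
For λ=-3: eigenvector (0,1,1).
For λ=-1: eigenvector (0,2,3).
General solution: c_1e^(4t)(1,-2,-3) + c_2e^(-3t)(0,1,1) + c_3e^(-t)(0,2,3).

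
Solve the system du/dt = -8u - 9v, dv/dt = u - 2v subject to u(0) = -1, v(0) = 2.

Coefficient matrix A = [[-8, -9], [1, -2]].
Characteristic polynomial det(A - λI) = λ^2 + 10λ + 25 = 0.
Single eigenvalue λ = -5 with algebraic multiplicity 2.
Eigenvector v = (3,-1); generalized eigenvector w with (A-λI)w=v is (2,-1).
General solution: e^(-5t)[K_1·v + K_2·(t·v + w)].
Applying u(0)=-1, v(0)=2 gives K_1=3, K_2=-5.

u(t) = -15te^(-5t) - e^(-5t), v(t) = 5te^(-5t) + 2e^(-5t)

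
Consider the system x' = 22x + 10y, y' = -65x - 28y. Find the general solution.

x(t) = c_1e^(-3t)sin(5t) - c_1e^(-3t)cos(5t) - c_2e^(-3t)sin(5t) - c_2e^(-3t)cos(5t), y(t) = -2c_1e^(-3t)sin(5t) + 3c_1e^(-3t)cos(5t) + 3c_2e^(-3t)sin(5t) + 2c_2e^(-3t)cos(5t)

Coefficient matrix A = [[22, 10], [-65, -28]].
Characteristic polynomial det(A - λI) = λ^2 + 6λ + 34 = 0.
Eigenvalues λ = -3 ± 5i (complex conjugate pair).
For λ=-3+5i: an eigenvector is (-1,3) - i(1,-2) = (-1 - i, 3 + 2i).
A real fundamental pair from Re and Im of e^((-3+5i)t)v: X_1 = e^(-3t)(cos(5t)·(-1,3) + sin(5t)·(1,-2)), X_2 = e^(-3t)(sin(5t)·(-1,3) - cos(5t)·(1,-2)).
General solution: c_1X_1 + c_2X_2.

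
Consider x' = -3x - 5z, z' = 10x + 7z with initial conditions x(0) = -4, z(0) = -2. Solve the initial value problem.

x(t) = 6e^(2t)sin(5t) - 4e^(2t)cos(5t), z(t) = -10e^(2t)sin(5t) - 2e^(2t)cos(5t)

Coefficient matrix A = [[-3, -5], [10, 7]].
Characteristic polynomial det(A - λI) = λ^2 - 4λ + 29 = 0.
Eigenvalues λ = 2 ± 5i (complex conjugate pair).
For λ=2+5i: an eigenvector is (0,-1) - i(1,-1) = (0 - i, -1 + i).
A real fundamental pair from Re and Im of e^((2+5i)t)v: X_1 = e^(2t)(cos(5t)·(0,-1) + sin(5t)·(1,-1)), X_2 = e^(2t)(sin(5t)·(0,-1) - cos(5t)·(1,-1)).
General solution: K_1X_1 + K_2X_2.
Applying x(0)=-4, z(0)=-2 gives K_1=6, K_2=4.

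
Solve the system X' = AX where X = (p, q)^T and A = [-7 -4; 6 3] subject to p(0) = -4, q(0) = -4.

Coefficient matrix A = [[-7, -4], [6, 3]].
Characteristic polynomial det(A - λI) = λ^2 + 4λ + 3 = 0.
Eigenvalues λ = -3, -1.
For λ=-3: (A-λI) row 1 is [-4, -4], so an eigenvector is (1, -1).
For λ=-1: (A-λI) row 1 is [-6, -4], so an eigenvector is (-2, 3).
General solution: c_1e^(-3t)(1,-1) + c_2e^(-t)(-2,3).
Applying p(0)=-4, q(0)=-4 gives c_1=-20, c_2=-8.

p(t) = 16e^(-t) - 20e^(-3t), q(t) = -24e^(-t) + 20e^(-3t)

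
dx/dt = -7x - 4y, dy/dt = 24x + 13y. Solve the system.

Coefficient matrix A = [[-7, -4], [24, 13]].
Characteristic polynomial det(A - λI) = λ^2 - 6λ + 5 = 0.
Eigenvalues λ = 1, 5.
For λ=1: (A-λI) row 1 is [-8, -4], so an eigenvector is (1, -2).
For λ=5: (A-λI) row 1 is [-12, -4], so an eigenvector is (-1, 3).
General solution: C_1e^(t)(1,-2) + C_2e^(5t)(-1,3).

x(t) = C_1e^(t) - C_2e^(5t), y(t) = -2C_1e^(t) + 3C_2e^(5t)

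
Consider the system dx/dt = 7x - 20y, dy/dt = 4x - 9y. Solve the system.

Coefficient matrix A = [[7, -20], [4, -9]].
Characteristic polynomial det(A - λI) = λ^2 + 2λ + 17 = 0.
Eigenvalues λ = -1 ± 4i (complex conjugate pair).
For λ=-1+4i: an eigenvector is (1,0) - i(2,1) = (1 - 2i, 0 - i).
A real fundamental pair from Re and Im of e^((-1+4i)t)v: X_1 = e^(-t)(cos(4t)·(1,0) + sin(4t)·(2,1)), X_2 = e^(-t)(sin(4t)·(1,0) - cos(4t)·(2,1)).
General solution: C_1X_1 + C_2X_2.

x(t) = 2C_1e^(-t)sin(4t) + C_1e^(-t)cos(4t) + C_2e^(-t)sin(4t) - 2C_2e^(-t)cos(4t), y(t) = C_1e^(-t)sin(4t) - C_2e^(-t)cos(4t)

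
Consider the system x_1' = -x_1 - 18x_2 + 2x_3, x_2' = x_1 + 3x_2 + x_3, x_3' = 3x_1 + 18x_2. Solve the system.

x_1(t) = c_1e^(-3t) + 4c_2e^(2t) - 3c_3e^(3t), x_2(t) = -c_2e^(2t) + c_3e^(3t), x_3(t) = -c_1e^(-3t) - 3c_2e^(2t) + 3c_3e^(3t)

Coefficient matrix A = [[-1, -18, 2], [1, 3, 1], [3, 18, 0]].
det(A - λI) = 0 gives eigenvalues λ = -3, 2, 3.
For λ=-3: eigenvector (1,0,-1).
For λ=2: eigenvector (4,-1,-3).
For λ=3: eigenvector (-3,1,3).
General solution: c_1e^(-3t)(1,0,-1) + c_2e^(2t)(4,-1,-3) + c_3e^(3t)(-3,1,3).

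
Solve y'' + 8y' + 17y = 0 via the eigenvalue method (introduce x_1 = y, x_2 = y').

Let x_1 = y, x_2 = y'. Then x_1' = x_2 and x_2' = -17x_1 - 8x_2.
A = [[0,1],[-17,-8]]; det(A-λI) = λ^2 + 8λ + 17.
Eigenvalues λ = -4 ± i.

y(t) = c_1e^(-4t)cos(t) + c_2e^(-4t)sin(t)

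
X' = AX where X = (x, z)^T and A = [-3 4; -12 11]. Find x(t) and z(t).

Coefficient matrix A = [[-3, 4], [-12, 11]].
Characteristic polynomial det(A - λI) = λ^2 - 8λ + 15 = 0.
Eigenvalues λ = 3, 5.
For λ=3: (A-λI) row 1 is [-6, 4], so an eigenvector is (2, 3).
For λ=5: (A-λI) row 1 is [-8, 4], so an eigenvector is (1, 2).
General solution: c_1e^(3t)(2,3) + c_2e^(5t)(1,2).

x(t) = 2c_1e^(3t) + c_2e^(5t), z(t) = 3c_1e^(3t) + 2c_2e^(5t)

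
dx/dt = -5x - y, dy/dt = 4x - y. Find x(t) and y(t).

x(t) = K_1e^(-3t) + K_2te^(-3t) + K_2e^(-3t), y(t) = -2K_1e^(-3t) - 2K_2te^(-3t) - 3K_2e^(-3t)

Coefficient matrix A = [[-5, -1], [4, -1]].
Characteristic polynomial det(A - λI) = λ^2 + 6λ + 9 = 0.
Single eigenvalue λ = -3 with algebraic multiplicity 2.
Eigenvector v = (1,-2); generalized eigenvector w with (A-λI)w=v is (1,-3).
General solution: e^(-3t)[K_1·v + K_2·(t·v + w)].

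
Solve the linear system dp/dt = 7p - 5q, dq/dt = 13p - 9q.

Coefficient matrix A = [[7, -5], [13, -9]].
Characteristic polynomial det(A - λI) = λ^2 + 2λ + 2 = 0.
Eigenvalues λ = -1 ± i (complex conjugate pair).
For λ=-1+i: an eigenvector is (-1,-2) - i(2,3) = (-1 - 2i, -2 - 3i).
A real fundamental pair from Re and Im of e^((-1+i)t)v: X_1 = e^(-t)(cos(t)·(-1,-2) + sin(t)·(2,3)), X_2 = e^(-t)(sin(t)·(-1,-2) - cos(t)·(2,3)).
General solution: K_1X_1 + K_2X_2.

p(t) = 2K_1e^(-t)sin(t) - K_1e^(-t)cos(t) - K_2e^(-t)sin(t) - 2K_2e^(-t)cos(t), q(t) = 3K_1e^(-t)sin(t) - 2K_1e^(-t)cos(t) - 2K_2e^(-t)sin(t) - 3K_2e^(-t)cos(t)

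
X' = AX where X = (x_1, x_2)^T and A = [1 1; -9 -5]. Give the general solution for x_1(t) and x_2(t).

Coefficient matrix A = [[1, 1], [-9, -5]].
Characteristic polynomial det(A - λI) = λ^2 + 4λ + 4 = 0.
Single eigenvalue λ = -2 with algebraic multiplicity 2.
Eigenvector v = (1,-3); generalized eigenvector w with (A-λI)w=v is (0,1).
General solution: e^(-2t)[K_1·v + K_2·(t·v + w)].

x_1(t) = K_1e^(-2t) + K_2te^(-2t), x_2(t) = -3K_1e^(-2t) - 3K_2te^(-2t) + K_2e^(-2t)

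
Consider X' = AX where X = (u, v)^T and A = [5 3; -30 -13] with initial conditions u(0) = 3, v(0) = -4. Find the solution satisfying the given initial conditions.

Coefficient matrix A = [[5, 3], [-30, -13]].
Characteristic polynomial det(A - λI) = λ^2 + 8λ + 25 = 0.
Eigenvalues λ = -4 ± 3i (complex conjugate pair).
For λ=-4+3i: an eigenvector is (0,-1) - i(-1,3) = (0 + i, -1 - 3i).
A real fundamental pair from Re and Im of e^((-4+3i)t)v: X_1 = e^(-4t)(cos(3t)·(0,-1) + sin(3t)·(-1,3)), X_2 = e^(-4t)(sin(3t)·(0,-1) - cos(3t)·(-1,3)).
General solution: K_1X_1 + K_2X_2.
Applying u(0)=3, v(0)=-4 gives K_1=-5, K_2=3.

u(t) = 5e^(-4t)sin(3t) + 3e^(-4t)cos(3t), v(t) = -18e^(-4t)sin(3t) - 4e^(-4t)cos(3t)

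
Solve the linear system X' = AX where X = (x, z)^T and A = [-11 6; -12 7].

x(t) = c_1e^(t) + c_2e^(-5t), z(t) = 2c_1e^(t) + c_2e^(-5t)

Coefficient matrix A = [[-11, 6], [-12, 7]].
Characteristic polynomial det(A - λI) = λ^2 + 4λ - 5 = 0.
Eigenvalues λ = 1, -5.
For λ=1: (A-λI) row 1 is [-12, 6], so an eigenvector is (1, 2).
For λ=-5: (A-λI) row 1 is [-6, 6], so an eigenvector is (1, 1).
General solution: c_1e^(t)(1,2) + c_2e^(-5t)(1,1).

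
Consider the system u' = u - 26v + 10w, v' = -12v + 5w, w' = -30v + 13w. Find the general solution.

u(t) = 2K_1e^(3t) + 2K_2e^(-2t) + K_3e^(t), v(t) = K_1e^(3t) + K_2e^(-2t), w(t) = 3K_1e^(3t) + 2K_2e^(-2t)

Coefficient matrix A = [[1, -26, 10], [0, -12, 5], [0, -30, 13]].
det(A - λI) = 0 gives eigenvalues λ = 3, -2, 1.
For λ=3: eigenvector (2,1,3).
For λ=-2: eigenvector (2,1,2).
For λ=1: eigenvector (1,0,0).
General solution: K_1e^(3t)(2,1,3) + K_2e^(-2t)(2,1,2) + K_3e^(t)(1,0,0).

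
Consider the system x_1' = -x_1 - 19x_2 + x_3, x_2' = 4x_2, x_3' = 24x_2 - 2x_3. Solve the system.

Coefficient matrix A = [[-1, -19, 1], [0, 4, 0], [0, 24, -2]].
det(A - λI) = 0 gives eigenvalues λ = -2, 4, -1.
For λ=-2: eigenvector (-1,0,1).
For λ=4: eigenvector (-3,1,4).
For λ=-1: eigenvector (1,0,0).
General solution: K_1e^(-2t)(-1,0,1) + K_2e^(4t)(-3,1,4) + K_3e^(-t)(1,0,0).

x_1(t) = -K_1e^(-2t) - 3K_2e^(4t) + K_3e^(-t), x_2(t) = K_2e^(4t), x_3(t) = K_1e^(-2t) + 4K_2e^(4t)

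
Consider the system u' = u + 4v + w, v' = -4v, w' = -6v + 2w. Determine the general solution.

u(t) = K_1e^(t) + K_2e^(2t) - K_3e^(-4t), v(t) = K_3e^(-4t), w(t) = K_2e^(2t) + K_3e^(-4t)

Coefficient matrix A = [[1, 4, 1], [0, -4, 0], [0, -6, 2]].
det(A - λI) = 0 gives eigenvalues λ = 1, 2, -4.
For λ=1: eigenvector (1,0,0).
For λ=2: eigenvector (1,0,1).
For λ=-4: eigenvector (-1,1,1).
General solution: K_1e^(t)(1,0,0) + K_2e^(2t)(1,0,1) + K_3e^(-4t)(-1,1,1).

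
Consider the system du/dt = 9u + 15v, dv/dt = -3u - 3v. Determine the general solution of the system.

u(t) = -2K_1e^(3t)sin(3t) - K_1e^(3t)cos(3t) - K_2e^(3t)sin(3t) + 2K_2e^(3t)cos(3t), v(t) = K_1e^(3t)sin(3t) - K_2e^(3t)cos(3t)

Coefficient matrix A = [[9, 15], [-3, -3]].
Characteristic polynomial det(A - λI) = λ^2 - 6λ + 18 = 0.
Eigenvalues λ = 3 ± 3i (complex conjugate pair).
For λ=3+3i: an eigenvector is (-1,0) - i(-2,1) = (-1 + 2i, 0 - i).
A real fundamental pair from Re and Im of e^((3+3i)t)v: X_1 = e^(3t)(cos(3t)·(-1,0) + sin(3t)·(-2,1)), X_2 = e^(3t)(sin(3t)·(-1,0) - cos(3t)·(-2,1)).
General solution: K_1X_1 + K_2X_2.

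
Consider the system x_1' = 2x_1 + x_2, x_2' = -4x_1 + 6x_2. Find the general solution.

x_1(t) = -c_1e^(4t) - c_2te^(4t) - c_2e^(4t), x_2(t) = -2c_1e^(4t) - 2c_2te^(4t) - 3c_2e^(4t)

Coefficient matrix A = [[2, 1], [-4, 6]].
Characteristic polynomial det(A - λI) = λ^2 - 8λ + 16 = 0.
Single eigenvalue λ = 4 with algebraic multiplicity 2.
Eigenvector v = (-1,-2); generalized eigenvector w with (A-λI)w=v is (-1,-3).
General solution: e^(4t)[c_1·v + c_2·(t·v + w)].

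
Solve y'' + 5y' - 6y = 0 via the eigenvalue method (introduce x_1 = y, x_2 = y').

y(t) = c_1e^(t) + c_2e^(-6t)

Let x_1 = y, x_2 = y'. Then x_1' = x_2 and x_2' = 6x_1 - 5x_2.
A = [[0,1],[6,-5]]; det(A-λI) = λ^2 + 5λ - 6.
Eigenvalues λ = 1, -6 with eigenvectors (1,1), (1,-6).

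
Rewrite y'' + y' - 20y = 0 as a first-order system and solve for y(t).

Let x_1 = y, x_2 = y'. Then x_1' = x_2 and x_2' = 20x_1 - x_2.
A = [[0,1],[20,-1]]; det(A-λI) = λ^2 + λ - 20.
Eigenvalues λ = -5, 4 with eigenvectors (1,-5), (1,4).

y(t) = K_1e^(-5t) + K_2e^(4t)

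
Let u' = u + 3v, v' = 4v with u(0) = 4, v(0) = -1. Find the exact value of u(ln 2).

A = [[1,3],[0,4]]; eigenvalues λ = 4, 1.
Eigenvectors: (-1,-1) for λ=4, (1,0) for λ=1.
From the initial condition, c_1 = 1, c_2 = 5.
u(ln 2) = (1)(2^4)(-1) + (5)(2^1)(1) = -6.

-6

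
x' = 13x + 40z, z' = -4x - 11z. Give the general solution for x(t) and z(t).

Coefficient matrix A = [[13, 40], [-4, -11]].
Characteristic polynomial det(A - λI) = λ^2 - 2λ + 17 = 0.
Eigenvalues λ = 1 ± 4i (complex conjugate pair).
For λ=1+4i: an eigenvector is (3,-1) - i(-1,0) = (3 + i, -1).
A real fundamental pair from Re and Im of e^((1+4i)t)v: X_1 = e^(t)(cos(4t)·(3,-1) + sin(4t)·(-1,0)), X_2 = e^(t)(sin(4t)·(3,-1) - cos(4t)·(-1,0)).
General solution: C_1X_1 + C_2X_2.

x(t) = -C_1e^(t)sin(4t) + 3C_1e^(t)cos(4t) + 3C_2e^(t)sin(4t) + C_2e^(t)cos(4t), z(t) = -C_1e^(t)cos(4t) - C_2e^(t)sin(4t)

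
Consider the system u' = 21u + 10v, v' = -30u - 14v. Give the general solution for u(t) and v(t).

u(t) = -K_1e^(t) + 2K_2e^(6t), v(t) = 2K_1e^(t) - 3K_2e^(6t)

Coefficient matrix A = [[21, 10], [-30, -14]].
Characteristic polynomial det(A - λI) = λ^2 - 7λ + 6 = 0.
Eigenvalues λ = 1, 6.
For λ=1: (A-λI) row 1 is [20, 10], so an eigenvector is (-1, 2).
For λ=6: (A-λI) row 1 is [15, 10], so an eigenvector is (2, -3).
General solution: K_1e^(t)(-1,2) + K_2e^(6t)(2,-3).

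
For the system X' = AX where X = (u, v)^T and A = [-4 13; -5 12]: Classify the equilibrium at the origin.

A = [[-4,13],[-5,12]]; det(A-λI) = λ^2 - 8λ + 17.
λ = 4 ± i: positive real part.

unstable spiral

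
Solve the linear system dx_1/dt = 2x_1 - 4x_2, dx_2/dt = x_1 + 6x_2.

x_1(t) = 2K_1e^(4t) + 2K_2te^(4t) + 3K_2e^(4t), x_2(t) = -K_1e^(4t) - K_2te^(4t) - 2K_2e^(4t)

Coefficient matrix A = [[2, -4], [1, 6]].
Characteristic polynomial det(A - λI) = λ^2 - 8λ + 16 = 0.
Single eigenvalue λ = 4 with algebraic multiplicity 2.
Eigenvector v = (2,-1); generalized eigenvector w with (A-λI)w=v is (3,-2).
General solution: e^(4t)[K_1·v + K_2·(t·v + w)].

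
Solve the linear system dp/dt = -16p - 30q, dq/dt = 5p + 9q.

p(t) = 3c_1e^(-6t) + 2c_2e^(-t), q(t) = -c_1e^(-6t) - c_2e^(-t)

Coefficient matrix A = [[-16, -30], [5, 9]].
Characteristic polynomial det(A - λI) = λ^2 + 7λ + 6 = 0.
Eigenvalues λ = -6, -1.
For λ=-6: (A-λI) row 1 is [-10, -30], so an eigenvector is (3, -1).
For λ=-1: (A-λI) row 1 is [-15, -30], so an eigenvector is (2, -1).
General solution: c_1e^(-6t)(3,-1) + c_2e^(-t)(2,-1).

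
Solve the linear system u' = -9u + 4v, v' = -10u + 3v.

Coefficient matrix A = [[-9, 4], [-10, 3]].
Characteristic polynomial det(A - λI) = λ^2 + 6λ + 13 = 0.
Eigenvalues λ = -3 ± 2i (complex conjugate pair).
For λ=-3+2i: an eigenvector is (-1,-1) - i(1,2) = (-1 - i, -1 - 2i).
A real fundamental pair from Re and Im of e^((-3+2i)t)v: X_1 = e^(-3t)(cos(2t)·(-1,-1) + sin(2t)·(1,2)), X_2 = e^(-3t)(sin(2t)·(-1,-1) - cos(2t)·(1,2)).
General solution: K_1X_1 + K_2X_2.

u(t) = K_1e^(-3t)sin(2t) - K_1e^(-3t)cos(2t) - K_2e^(-3t)sin(2t) - K_2e^(-3t)cos(2t), v(t) = 2K_1e^(-3t)sin(2t) - K_1e^(-3t)cos(2t) - K_2e^(-3t)sin(2t) - 2K_2e^(-3t)cos(2t)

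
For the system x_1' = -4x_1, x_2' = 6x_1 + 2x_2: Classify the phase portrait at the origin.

A = [[-4,0],[6,2]]; det(A-λI) = λ^2 + 2λ - 8.
λ = 2, -4: opposite signs.

saddle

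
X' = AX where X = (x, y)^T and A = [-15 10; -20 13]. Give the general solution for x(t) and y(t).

Coefficient matrix A = [[-15, 10], [-20, 13]].
Characteristic polynomial det(A - λI) = λ^2 + 2λ + 5 = 0.
Eigenvalues λ = -1 ± 2i (complex conjugate pair).
For λ=-1+2i: an eigenvector is (2,3) - i(1,1) = (2 - i, 3 - i).
A real fundamental pair from Re and Im of e^((-1+2i)t)v: X_1 = e^(-t)(cos(2t)·(2,3) + sin(2t)·(1,1)), X_2 = e^(-t)(sin(2t)·(2,3) - cos(2t)·(1,1)).
General solution: c_1X_1 + c_2X_2.

x(t) = c_1e^(-t)sin(2t) + 2c_1e^(-t)cos(2t) + 2c_2e^(-t)sin(2t) - c_2e^(-t)cos(2t), y(t) = c_1e^(-t)sin(2t) + 3c_1e^(-t)cos(2t) + 3c_2e^(-t)sin(2t) - c_2e^(-t)cos(2t)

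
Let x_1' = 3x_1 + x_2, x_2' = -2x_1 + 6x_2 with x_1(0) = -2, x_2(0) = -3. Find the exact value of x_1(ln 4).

A = [[3,1],[-2,6]]; eigenvalues λ = 5, 4.
Eigenvectors: (-1,-2) for λ=5, (1,1) for λ=4.
From the initial condition, c_1 = 1, c_2 = -1.
x_1(ln 4) = (1)(4^5)(-1) + (-1)(4^4)(1) = -1280.

-1280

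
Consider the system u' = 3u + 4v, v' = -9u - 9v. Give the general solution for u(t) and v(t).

u(t) = 2c_1e^(-3t) + 2c_2te^(-3t) - c_2e^(-3t), v(t) = -3c_1e^(-3t) - 3c_2te^(-3t) + 2c_2e^(-3t)

Coefficient matrix A = [[3, 4], [-9, -9]].
Characteristic polynomial det(A - λI) = λ^2 + 6λ + 9 = 0.
Single eigenvalue λ = -3 with algebraic multiplicity 2.
Eigenvector v = (2,-3); generalized eigenvector w with (A-λI)w=v is (-1,2).
General solution: e^(-3t)[c_1·v + c_2·(t·v + w)].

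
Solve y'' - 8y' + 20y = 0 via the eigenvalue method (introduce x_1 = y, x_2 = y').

Let x_1 = y, x_2 = y'. Then x_1' = x_2 and x_2' = -20x_1 + 8x_2.
A = [[0,1],[-20,8]]; det(A-λI) = λ^2 - 8λ + 20.
Eigenvalues λ = 4 ± 2i.

y(t) = K_1e^(4t)cos(2t) + K_2e^(4t)sin(2t)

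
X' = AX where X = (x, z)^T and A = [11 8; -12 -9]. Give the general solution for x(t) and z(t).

x(t) = -C_1e^(3t) - 2C_2e^(-t), z(t) = C_1e^(3t) + 3C_2e^(-t)

Coefficient matrix A = [[11, 8], [-12, -9]].
Characteristic polynomial det(A - λI) = λ^2 - 2λ - 3 = 0.
Eigenvalues λ = 3, -1.
For λ=3: (A-λI) row 1 is [8, 8], so an eigenvector is (-1, 1).
For λ=-1: (A-λI) row 1 is [12, 8], so an eigenvector is (-2, 3).
General solution: C_1e^(3t)(-1,1) + C_2e^(-t)(-2,3).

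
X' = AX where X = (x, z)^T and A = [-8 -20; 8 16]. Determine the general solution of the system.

x(t) = -K_1e^(4t)sin(4t) + 2K_1e^(4t)cos(4t) + 2K_2e^(4t)sin(4t) + K_2e^(4t)cos(4t), z(t) = K_1e^(4t)sin(4t) - K_1e^(4t)cos(4t) - K_2e^(4t)sin(4t) - K_2e^(4t)cos(4t)

Coefficient matrix A = [[-8, -20], [8, 16]].
Characteristic polynomial det(A - λI) = λ^2 - 8λ + 32 = 0.
Eigenvalues λ = 4 ± 4i (complex conjugate pair).
For λ=4+4i: an eigenvector is (2,-1) - i(-1,1) = (2 + i, -1 - i).
A real fundamental pair from Re and Im of e^((4+4i)t)v: X_1 = e^(4t)(cos(4t)·(2,-1) + sin(4t)·(-1,1)), X_2 = e^(4t)(sin(4t)·(2,-1) - cos(4t)·(-1,1)).
General solution: K_1X_1 + K_2X_2.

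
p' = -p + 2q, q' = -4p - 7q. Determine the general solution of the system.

Coefficient matrix A = [[-1, 2], [-4, -7]].
Characteristic polynomial det(A - λI) = λ^2 + 8λ + 15 = 0.
Eigenvalues λ = -3, -5.
For λ=-3: (A-λI) row 1 is [2, 2], so an eigenvector is (-1, 1).
For λ=-5: (A-λI) row 1 is [4, 2], so an eigenvector is (-1, 2).
General solution: C_1e^(-3t)(-1,1) + C_2e^(-5t)(-1,2).

p(t) = -C_1e^(-3t) - C_2e^(-5t), q(t) = C_1e^(-3t) + 2C_2e^(-5t)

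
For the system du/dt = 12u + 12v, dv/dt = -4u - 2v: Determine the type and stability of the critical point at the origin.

A = [[12,12],[-4,-2]]; det(A-λI) = λ^2 - 10λ + 24.
λ = 4, 6: both positive.

unstable node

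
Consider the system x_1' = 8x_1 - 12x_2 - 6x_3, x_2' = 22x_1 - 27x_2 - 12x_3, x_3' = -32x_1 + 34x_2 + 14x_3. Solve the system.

x_1(t) = c_1e^(-4t) - c_3e^(2t), x_2(t) = 2c_1e^(-4t) + c_2e^(-3t) - 2c_3e^(2t), x_3(t) = -2c_1e^(-4t) - 2c_2e^(-3t) + 3c_3e^(2t)

Coefficient matrix A = [[8, -12, -6], [22, -27, -12], [-32, 34, 14]].
det(A - λI) = 0 gives eigenvalues λ = -4, -3, 2.
For λ=-4: eigenvector (1,2,-2).
For λ=-3: eigenvector (0,1,-2).
For λ=2: eigenvector (-1,-2,3).
General solution: c_1e^(-4t)(1,2,-2) + c_2e^(-3t)(0,1,-2) + c_3e^(2t)(-1,-2,3).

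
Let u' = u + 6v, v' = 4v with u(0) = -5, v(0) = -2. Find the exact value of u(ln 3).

-327

A = [[1,6],[0,4]]; eigenvalues λ = 1, 4.
Eigenvectors: (-1,0) for λ=1, (-2,-1) for λ=4.
From the initial condition, c_1 = 1, c_2 = 2.
u(ln 3) = (1)(3^1)(-1) + (2)(3^4)(-2) = -327.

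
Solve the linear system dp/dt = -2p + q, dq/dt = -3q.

p(t) = -c_1e^(-2t) + c_2e^(-3t), q(t) = -c_2e^(-3t)

Coefficient matrix A = [[-2, 1], [0, -3]].
Characteristic polynomial det(A - λI) = λ^2 + 5λ + 6 = 0.
Eigenvalues λ = -2, -3.
For λ=-2: (A-λI) row 1 is [0, 1], so an eigenvector is (-1, 0).
For λ=-3: (A-λI) row 1 is [1, 1], so an eigenvector is (1, -1).
General solution: c_1e^(-2t)(-1,0) + c_2e^(-3t)(1,-1).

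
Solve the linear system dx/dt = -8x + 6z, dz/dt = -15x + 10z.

x(t) = -K_1e^(t)sin(3t) + K_1e^(t)cos(3t) + K_2e^(t)sin(3t) + K_2e^(t)cos(3t), z(t) = -2K_1e^(t)sin(3t) + K_1e^(t)cos(3t) + K_2e^(t)sin(3t) + 2K_2e^(t)cos(3t)

Coefficient matrix A = [[-8, 6], [-15, 10]].
Characteristic polynomial det(A - λI) = λ^2 - 2λ + 10 = 0.
Eigenvalues λ = 1 ± 3i (complex conjugate pair).
For λ=1+3i: an eigenvector is (1,1) - i(-1,-2) = (1 + i, 1 + 2i).
A real fundamental pair from Re and Im of e^((1+3i)t)v: X_1 = e^(t)(cos(3t)·(1,1) + sin(3t)·(-1,-2)), X_2 = e^(t)(sin(3t)·(1,1) - cos(3t)·(-1,-2)).
General solution: K_1X_1 + K_2X_2.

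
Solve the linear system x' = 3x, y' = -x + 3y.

x(t) = -C_2e^(3t), y(t) = C_1e^(3t) + C_2te^(3t) + 3C_2e^(3t)

Coefficient matrix A = [[3, 0], [-1, 3]].
Characteristic polynomial det(A - λI) = λ^2 - 6λ + 9 = 0.
Single eigenvalue λ = 3 with algebraic multiplicity 2.
Eigenvector v = (0,1); generalized eigenvector w with (A-λI)w=v is (-1,3).
General solution: e^(3t)[C_1·v + C_2·(t·v + w)].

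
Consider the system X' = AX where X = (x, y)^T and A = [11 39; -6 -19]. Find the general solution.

Coefficient matrix A = [[11, 39], [-6, -19]].
Characteristic polynomial det(A - λI) = λ^2 + 8λ + 25 = 0.
Eigenvalues λ = -4 ± 3i (complex conjugate pair).
For λ=-4+3i: an eigenvector is (3,-1) - i(2,-1) = (3 - 2i, -1 + i).
A real fundamental pair from Re and Im of e^((-4+3i)t)v: X_1 = e^(-4t)(cos(3t)·(3,-1) + sin(3t)·(2,-1)), X_2 = e^(-4t)(sin(3t)·(3,-1) - cos(3t)·(2,-1)).
General solution: K_1X_1 + K_2X_2.

x(t) = 2K_1e^(-4t)sin(3t) + 3K_1e^(-4t)cos(3t) + 3K_2e^(-4t)sin(3t) - 2K_2e^(-4t)cos(3t), y(t) = -K_1e^(-4t)sin(3t) - K_1e^(-4t)cos(3t) - K_2e^(-4t)sin(3t) + K_2e^(-4t)cos(3t)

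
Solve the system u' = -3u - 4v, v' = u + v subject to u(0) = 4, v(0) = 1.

u(t) = -12te^(-t) + 4e^(-t), v(t) = 6te^(-t) + e^(-t)

Coefficient matrix A = [[-3, -4], [1, 1]].
Characteristic polynomial det(A - λI) = λ^2 + 2λ + 1 = 0.
Single eigenvalue λ = -1 with algebraic multiplicity 2.
Eigenvector v = (-2,1); generalized eigenvector w with (A-λI)w=v is (3,-1).
General solution: e^(-t)[K_1·v + K_2·(t·v + w)].
Applying u(0)=4, v(0)=1 gives K_1=7, K_2=6.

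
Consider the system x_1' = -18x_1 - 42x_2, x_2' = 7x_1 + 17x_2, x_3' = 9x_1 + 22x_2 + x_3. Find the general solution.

Coefficient matrix A = [[-18, -42, 0], [7, 17, 0], [9, 22, 1]].
det(A - λI) = 0 gives eigenvalues λ = -4, 3, 1.
For λ=-4: eigenvector (3,-1,-1).
For λ=3: eigenvector (-2,1,2).
For λ=1: eigenvector (0,0,1).
General solution: c_1e^(-4t)(3,-1,-1) + c_2e^(3t)(-2,1,2) + c_3e^(t)(0,0,1).

x_1(t) = 3c_1e^(-4t) - 2c_2e^(3t), x_2(t) = -c_1e^(-4t) + c_2e^(3t), x_3(t) = -c_1e^(-4t) + 2c_2e^(3t) + c_3e^(t)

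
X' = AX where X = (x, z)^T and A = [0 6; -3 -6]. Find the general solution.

Coefficient matrix A = [[0, 6], [-3, -6]].
Characteristic polynomial det(A - λI) = λ^2 + 6λ + 18 = 0.
Eigenvalues λ = -3 ± 3i (complex conjugate pair).
For λ=-3+3i: an eigenvector is (1,-1) - i(-1,0) = (1 + i, -1).
A real fundamental pair from Re and Im of e^((-3+3i)t)v: X_1 = e^(-3t)(cos(3t)·(1,-1) + sin(3t)·(-1,0)), X_2 = e^(-3t)(sin(3t)·(1,-1) - cos(3t)·(-1,0)).
General solution: K_1X_1 + K_2X_2.

x(t) = -K_1e^(-3t)sin(3t) + K_1e^(-3t)cos(3t) + K_2e^(-3t)sin(3t) + K_2e^(-3t)cos(3t), z(t) = -K_1e^(-3t)cos(3t) - K_2e^(-3t)sin(3t)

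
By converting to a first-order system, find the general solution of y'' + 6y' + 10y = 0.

y(t) = C_1e^(-3t)cos(t) + C_2e^(-3t)sin(t)

Let x_1 = y, x_2 = y'. Then x_1' = x_2 and x_2' = -10x_1 - 6x_2.
A = [[0,1],[-10,-6]]; det(A-λI) = λ^2 + 6λ + 10.
Eigenvalues λ = -3 ± i.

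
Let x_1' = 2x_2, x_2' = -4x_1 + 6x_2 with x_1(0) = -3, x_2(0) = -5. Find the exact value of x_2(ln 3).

-333

A = [[0,2],[-4,6]]; eigenvalues λ = 4, 2.
Eigenvectors: (-1,-2) for λ=4, (1,1) for λ=2.
From the initial condition, c_1 = 2, c_2 = -1.
x_2(ln 3) = (2)(3^4)(-2) + (-1)(3^2)(1) = -333.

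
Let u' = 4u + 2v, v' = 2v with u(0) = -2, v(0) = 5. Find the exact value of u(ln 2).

28

A = [[4,2],[0,2]]; eigenvalues λ = 2, 4.
Eigenvectors: (1,-1) for λ=2, (-1,0) for λ=4.
From the initial condition, c_1 = -5, c_2 = -3.
u(ln 2) = (-5)(2^2)(1) + (-3)(2^4)(-1) = 28.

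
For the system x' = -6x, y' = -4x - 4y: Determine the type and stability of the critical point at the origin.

stable node

A = [[-6,0],[-4,-4]]; det(A-λI) = λ^2 + 10λ + 24.
λ = -4, -6: both negative.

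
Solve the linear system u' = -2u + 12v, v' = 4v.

u(t) = 2C_1e^(4t) + C_2e^(-2t), v(t) = C_1e^(4t)

Coefficient matrix A = [[-2, 12], [0, 4]].
Characteristic polynomial det(A - λI) = λ^2 - 2λ - 8 = 0.
Eigenvalues λ = 4, -2.
For λ=4: (A-λI) row 1 is [-6, 12], so an eigenvector is (2, 1).
For λ=-2: (A-λI) row 1 is [0, 12], so an eigenvector is (1, 0).
General solution: C_1e^(4t)(2,1) + C_2e^(-2t)(1,0).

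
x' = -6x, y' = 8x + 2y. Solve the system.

Coefficient matrix A = [[-6, 0], [8, 2]].
Characteristic polynomial det(A - λI) = λ^2 + 4λ - 12 = 0.
Eigenvalues λ = -6, 2.
For λ=-6: (A-λI) row 2 is [8, 8], so an eigenvector is (-1, 1).
For λ=2: (A-λI) row 1 is [-8, 0], so an eigenvector is (0, -1).
General solution: c_1e^(-6t)(-1,1) + c_2e^(2t)(0,-1).

x(t) = -c_1e^(-6t), y(t) = c_1e^(-6t) - c_2e^(2t)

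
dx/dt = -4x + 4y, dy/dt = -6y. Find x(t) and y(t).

Coefficient matrix A = [[-4, 4], [0, -6]].
Characteristic polynomial det(A - λI) = λ^2 + 10λ + 24 = 0.
Eigenvalues λ = -4, -6.
For λ=-4: (A-λI) row 1 is [0, 4], so an eigenvector is (1, 0).
For λ=-6: (A-λI) row 1 is [2, 4], so an eigenvector is (2, -1).
General solution: C_1e^(-4t)(1,0) + C_2e^(-6t)(2,-1).

x(t) = C_1e^(-4t) + 2C_2e^(-6t), y(t) = -C_2e^(-6t)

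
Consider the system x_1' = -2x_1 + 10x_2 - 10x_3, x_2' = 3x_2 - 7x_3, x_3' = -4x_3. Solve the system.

x_1(t) = c_1e^(-2t) + 2c_3e^(3t), x_2(t) = c_2e^(-4t) + c_3e^(3t), x_3(t) = c_2e^(-4t)

Coefficient matrix A = [[-2, 10, -10], [0, 3, -7], [0, 0, -4]].
det(A - λI) = 0 gives eigenvalues λ = -2, -4, 3.
For λ=-2: eigenvector (1,0,0).
For λ=-4: eigenvector (0,1,1).
For λ=3: eigenvector (2,1,0).
General solution: c_1e^(-2t)(1,0,0) + c_2e^(-4t)(0,1,1) + c_3e^(3t)(2,1,0).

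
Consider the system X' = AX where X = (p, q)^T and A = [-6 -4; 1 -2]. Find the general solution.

p(t) = -2K_1e^(-4t) - 2K_2te^(-4t) - K_2e^(-4t), q(t) = K_1e^(-4t) + K_2te^(-4t) + K_2e^(-4t)

Coefficient matrix A = [[-6, -4], [1, -2]].
Characteristic polynomial det(A - λI) = λ^2 + 8λ + 16 = 0.
Single eigenvalue λ = -4 with algebraic multiplicity 2.
Eigenvector v = (-2,1); generalized eigenvector w with (A-λI)w=v is (-1,1).
General solution: e^(-4t)[K_1·v + K_2·(t·v + w)].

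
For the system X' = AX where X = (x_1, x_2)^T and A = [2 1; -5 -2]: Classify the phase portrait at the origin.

center

A = [[2,1],[-5,-2]]; det(A-λI) = λ^2 + 1.
λ = 0 ± i: zero real part.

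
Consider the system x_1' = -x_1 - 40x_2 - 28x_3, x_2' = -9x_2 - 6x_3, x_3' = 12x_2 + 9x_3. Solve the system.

Coefficient matrix A = [[-1, -40, -28], [0, -9, -6], [0, 12, 9]].
det(A - λI) = 0 gives eigenvalues λ = -1, 3, -3.
For λ=-1: eigenvector (1,0,0).
For λ=3: eigenvector (4,1,-2).
For λ=-3: eigenvector (6,1,-1).
General solution: K_1e^(-t)(1,0,0) + K_2e^(3t)(4,1,-2) + K_3e^(-3t)(6,1,-1).

x_1(t) = K_1e^(-t) + 4K_2e^(3t) + 6K_3e^(-3t), x_2(t) = K_2e^(3t) + K_3e^(-3t), x_3(t) = -2K_2e^(3t) - K_3e^(-3t)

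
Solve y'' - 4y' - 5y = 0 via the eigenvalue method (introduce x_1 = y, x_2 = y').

Let x_1 = y, x_2 = y'. Then x_1' = x_2 and x_2' = 5x_1 + 4x_2.
A = [[0,1],[5,4]]; det(A-λI) = λ^2 - 4λ - 5.
Eigenvalues λ = -1, 5 with eigenvectors (1,-1), (1,5).

y(t) = K_1e^(-t) + K_2e^(5t)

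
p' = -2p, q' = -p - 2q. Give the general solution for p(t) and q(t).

p(t) = -c_2e^(-2t), q(t) = c_1e^(-2t) + c_2te^(-2t)

Coefficient matrix A = [[-2, 0], [-1, -2]].
Characteristic polynomial det(A - λI) = λ^2 + 4λ + 4 = 0.
Single eigenvalue λ = -2 with algebraic multiplicity 2.
Eigenvector v = (0,1); generalized eigenvector w with (A-λI)w=v is (-1,0).
General solution: e^(-2t)[c_1·v + c_2·(t·v + w)].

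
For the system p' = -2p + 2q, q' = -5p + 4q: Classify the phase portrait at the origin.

unstable spiral

A = [[-2,2],[-5,4]]; det(A-λI) = λ^2 - 2λ + 2.
λ = 1 ± i: positive real part.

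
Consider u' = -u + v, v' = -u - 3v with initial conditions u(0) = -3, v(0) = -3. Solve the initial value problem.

u(t) = -6te^(-2t) - 3e^(-2t), v(t) = 6te^(-2t) - 3e^(-2t)

Coefficient matrix A = [[-1, 1], [-1, -3]].
Characteristic polynomial det(A - λI) = λ^2 + 4λ + 4 = 0.
Single eigenvalue λ = -2 with algebraic multiplicity 2.
Eigenvector v = (-1,1); generalized eigenvector w with (A-λI)w=v is (0,-1).
General solution: e^(-2t)[C_1·v + C_2·(t·v + w)].
Applying u(0)=-3, v(0)=-3 gives C_1=3, C_2=6.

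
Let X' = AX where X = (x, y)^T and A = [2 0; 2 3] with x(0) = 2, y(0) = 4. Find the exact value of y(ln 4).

A = [[2,0],[2,3]]; eigenvalues λ = 3, 2.
Eigenvectors: (0,1) for λ=3, (1,-2) for λ=2.
From the initial condition, c_1 = 8, c_2 = 2.
y(ln 4) = (8)(4^3)(1) + (2)(4^2)(-2) = 448.

448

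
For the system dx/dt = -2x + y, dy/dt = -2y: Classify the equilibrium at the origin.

A = [[-2,1],[0,-2]]; det(A-λI) = λ^2 + 4λ + 4.
repeated λ = -2 with a single eigenvector.

stable improper node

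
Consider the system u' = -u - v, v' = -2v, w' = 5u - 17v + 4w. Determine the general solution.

Coefficient matrix A = [[-1, -1, 0], [0, -2, 0], [5, -17, 4]].
det(A - λI) = 0 gives eigenvalues λ = -2, -1, 4.
For λ=-2: eigenvector (1,1,2).
For λ=-1: eigenvector (1,0,-1).
For λ=4: eigenvector (0,0,1).
General solution: c_1e^(-2t)(1,1,2) + c_2e^(-t)(1,0,-1) + c_3e^(4t)(0,0,1).

u(t) = c_1e^(-2t) + c_2e^(-t), v(t) = c_1e^(-2t), w(t) = 2c_1e^(-2t) - c_2e^(-t) + c_3e^(4t)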